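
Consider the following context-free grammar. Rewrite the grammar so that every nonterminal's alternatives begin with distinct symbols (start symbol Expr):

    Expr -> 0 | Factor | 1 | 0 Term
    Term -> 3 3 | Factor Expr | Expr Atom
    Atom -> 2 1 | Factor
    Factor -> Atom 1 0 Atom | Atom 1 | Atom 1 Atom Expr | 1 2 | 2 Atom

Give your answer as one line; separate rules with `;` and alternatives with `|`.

Expr has alternatives sharing prefix '0': factor to Expr → 0 Expr1 with Expr1 → ε | Term.
Factor has alternatives sharing prefix 'Atom 1': factor to Factor → Atom 1 Factor1 with Factor1 → 0 Atom | ε | Atom Expr.

Expr -> Factor | 1 | 0 Expr1; Term -> 3 3 | Factor Expr | Expr Atom; Atom -> 2 1 | Factor; Factor -> 1 2 | 2 Atom | Atom 1 Factor1; Expr1 -> ε | Term; Factor1 -> 0 Atom | ε | Atom Expr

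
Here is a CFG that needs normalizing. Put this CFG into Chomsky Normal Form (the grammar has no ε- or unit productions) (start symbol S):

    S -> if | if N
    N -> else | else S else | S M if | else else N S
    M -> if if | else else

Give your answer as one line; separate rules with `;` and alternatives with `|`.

S -> if | X1 N; N -> else | X2 Y1 | S Y2 | X2 Y3; M -> X1 X1 | X2 X2; X1 -> if; X2 -> else; Y1 -> S X2; Y2 -> M X1; Y3 -> X2 Y4; Y4 -> N S

Introduce a nonterminal for each terminal appearing in a rule of length ≥ 2: X1 → if, X2 → else.
Binarize each right-hand side of length ≥ 3 by chaining fresh nonterminals (Y1, Y2, …): affected rules were N → X2 S X2; N → S M X1; N → X2 X2 N S.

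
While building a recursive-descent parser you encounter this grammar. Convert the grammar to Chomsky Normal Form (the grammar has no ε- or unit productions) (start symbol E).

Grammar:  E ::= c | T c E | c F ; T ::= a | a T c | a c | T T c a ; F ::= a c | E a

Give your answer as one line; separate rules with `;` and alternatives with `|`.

Introduce a nonterminal for each terminal appearing in a rule of length ≥ 2: X1 → c, X2 → a.
Binarize each right-hand side of length ≥ 3 by chaining fresh nonterminals (Y1, Y2, …): affected rules were E → T X1 E; T → X2 T X1; T → T T X1 X2.

E ::= c | T Y1 | X1 F; T ::= a | X2 Y2 | X2 X1 | T Y3; F ::= X2 X1 | E X2; X1 ::= c; X2 ::= a; Y1 ::= X1 E; Y2 ::= T X1; Y3 ::= T Y4; Y4 ::= X1 X2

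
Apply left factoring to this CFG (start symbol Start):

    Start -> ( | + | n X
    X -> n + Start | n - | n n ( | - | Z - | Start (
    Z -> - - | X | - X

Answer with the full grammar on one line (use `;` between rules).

Start -> ( | + | n X; X -> - | Z - | Start ( | n X1; Z -> X | - Z1; X1 -> + Start | - | n (; Z1 -> - | X

X has alternatives sharing prefix 'n': factor to X → n X1 with X1 → + Start | - | n (.
Z has alternatives sharing prefix '-': factor to Z → - Z1 with Z1 → - | X.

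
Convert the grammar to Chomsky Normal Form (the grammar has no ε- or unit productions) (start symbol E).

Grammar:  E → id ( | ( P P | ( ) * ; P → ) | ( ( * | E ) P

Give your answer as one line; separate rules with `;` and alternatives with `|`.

E → X1 X2 | X2 Y1 | X2 Y2; P → ) | X2 Y3 | E Y4; X1 → id; X2 → (; X3 → ); X4 → *; Y1 → P P; Y2 → X3 X4; Y3 → X2 X4; Y4 → X3 P

Introduce a nonterminal for each terminal appearing in a rule of length ≥ 2: X1 → id, X2 → (, X3 → ), X4 → *.
Binarize each right-hand side of length ≥ 3 by chaining fresh nonterminals (Y1, Y2, …): affected rules were E → X2 P P; E → X2 X3 X4; P → X2 X2 X4; P → E X3 P.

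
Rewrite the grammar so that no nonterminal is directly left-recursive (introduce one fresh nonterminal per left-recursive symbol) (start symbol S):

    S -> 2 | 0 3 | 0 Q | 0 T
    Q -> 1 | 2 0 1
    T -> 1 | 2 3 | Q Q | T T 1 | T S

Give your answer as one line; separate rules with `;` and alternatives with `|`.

S -> 2 | 0 3 | 0 Q | 0 T; Q -> 1 | 2 0 1; T -> 1 T' | 2 3 T' | Q Q T'; T' -> T 1 T' | S T' | ε

T is directly left-recursive.
For T: α = {T 1, S}, β = {1, 2 3, Q Q}. Rewrite as T → β T' and T' → α T' | ε.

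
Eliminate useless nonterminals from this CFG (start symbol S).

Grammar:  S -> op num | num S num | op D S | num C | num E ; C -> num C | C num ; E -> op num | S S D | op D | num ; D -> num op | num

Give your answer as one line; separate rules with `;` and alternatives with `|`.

Generating nonterminals: {D, E, S}.
Reachable from S after that: {D, E, S}.
Removed useless symbols: {C} and every production mentioning them.

S -> op num | num S num | op D S | num E; E -> op num | S S D | op D | num; D -> num op | num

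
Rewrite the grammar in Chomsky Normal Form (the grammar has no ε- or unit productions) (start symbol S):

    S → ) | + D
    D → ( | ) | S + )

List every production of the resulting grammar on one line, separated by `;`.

Introduce a nonterminal for each terminal appearing in a rule of length ≥ 2: X1 → +, X2 → ).
Binarize each right-hand side of length ≥ 3 by chaining fresh nonterminals (Y1, Y2, …): affected rules were D → S X1 X2.

S → ) | X1 D; D → ( | ) | S Y1; X1 → +; X2 → ); Y1 → X1 X2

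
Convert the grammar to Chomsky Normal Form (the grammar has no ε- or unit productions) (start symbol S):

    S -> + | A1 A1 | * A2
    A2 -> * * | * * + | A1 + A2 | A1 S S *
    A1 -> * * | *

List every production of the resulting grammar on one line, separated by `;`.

S -> + | A1 A1 | X1 A2; A2 -> X1 X1 | X1 Y1 | A1 Y2 | A1 Y3; A1 -> X1 X1 | *; X1 -> *; X2 -> +; Y1 -> X1 X2; Y2 -> X2 A2; Y3 -> S Y4; Y4 -> S X1

Introduce a nonterminal for each terminal appearing in a rule of length ≥ 2: X1 → *, X2 → +.
Binarize each right-hand side of length ≥ 3 by chaining fresh nonterminals (Y1, Y2, …): affected rules were A2 → X1 X1 X2; A2 → A1 X2 A2; A2 → A1 S S X1.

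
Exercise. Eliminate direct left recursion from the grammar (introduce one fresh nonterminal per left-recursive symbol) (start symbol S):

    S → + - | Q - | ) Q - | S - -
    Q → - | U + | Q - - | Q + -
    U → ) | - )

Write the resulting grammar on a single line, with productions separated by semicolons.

S → + - S' | Q - S' | ) Q - S'; Q → - Q' | U + Q'; U → ) | - ); S' → - - S' | ε; Q' → - - Q' | + - Q' | ε

S, Q are directly left-recursive.
For S: α = {- -}, β = {+ -, Q -, ) Q -}. Rewrite as S → β S' and S' → α S' | ε.
For Q: α = {- -, + -}, β = {-, U +}. Rewrite as Q → β Q' and Q' → α Q' | ε.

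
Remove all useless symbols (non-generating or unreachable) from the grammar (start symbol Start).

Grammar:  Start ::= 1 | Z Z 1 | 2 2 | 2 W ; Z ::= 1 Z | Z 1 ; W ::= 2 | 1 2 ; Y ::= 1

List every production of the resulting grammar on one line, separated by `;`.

Start ::= 1 | 2 2 | 2 W; W ::= 2 | 1 2

Generating nonterminals: {Start, W, Y}.
Reachable from Start after that: {Start, W}.
Removed useless symbols: {Y, Z} and every production mentioning them.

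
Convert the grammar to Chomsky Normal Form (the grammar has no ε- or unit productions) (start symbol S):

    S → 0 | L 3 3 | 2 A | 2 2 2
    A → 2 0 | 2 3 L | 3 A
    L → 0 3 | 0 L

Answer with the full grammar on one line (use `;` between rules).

S → 0 | L Y1 | X2 A | X2 Y2; A → X2 X3 | X2 Y3 | X1 A; L → X3 X1 | X3 L; X1 → 3; X2 → 2; X3 → 0; Y1 → X1 X1; Y2 → X2 X2; Y3 → X1 L

Introduce a nonterminal for each terminal appearing in a rule of length ≥ 2: X1 → 3, X2 → 2, X3 → 0.
Binarize each right-hand side of length ≥ 3 by chaining fresh nonterminals (Y1, Y2, …): affected rules were S → L X1 X1; S → X2 X2 X2; A → X2 X1 L.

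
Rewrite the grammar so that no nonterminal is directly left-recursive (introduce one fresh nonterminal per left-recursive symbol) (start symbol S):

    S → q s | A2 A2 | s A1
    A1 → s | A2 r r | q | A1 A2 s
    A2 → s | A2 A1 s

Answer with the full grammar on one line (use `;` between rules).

S → q s | A2 A2 | s A1; A1 → s A1' | A2 r r A1' | q A1'; A2 → s A2'; A1' → A2 s A1' | ε; A2' → A1 s A2' | ε

A1, A2 are directly left-recursive.
For A1: α = {A2 s}, β = {s, A2 r r, q}. Rewrite as A1 → β A1' and A1' → α A1' | ε.
For A2: α = {A1 s}, β = {s}. Rewrite as A2 → β A2' and A2' → α A2' | ε.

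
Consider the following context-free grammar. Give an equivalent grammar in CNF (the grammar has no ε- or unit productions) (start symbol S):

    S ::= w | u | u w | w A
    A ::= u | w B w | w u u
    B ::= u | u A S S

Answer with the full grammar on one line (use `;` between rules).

Introduce a nonterminal for each terminal appearing in a rule of length ≥ 2: X1 → u, X2 → w.
Binarize each right-hand side of length ≥ 3 by chaining fresh nonterminals (Y1, Y2, …): affected rules were A → X2 B X2; A → X2 X1 X1; B → X1 A S S.

S ::= w | u | X1 X2 | X2 A; A ::= u | X2 Y1 | X2 Y2; B ::= u | X1 Y3; X1 ::= u; X2 ::= w; Y1 ::= B X2; Y2 ::= X1 X1; Y3 ::= A Y4; Y4 ::= S S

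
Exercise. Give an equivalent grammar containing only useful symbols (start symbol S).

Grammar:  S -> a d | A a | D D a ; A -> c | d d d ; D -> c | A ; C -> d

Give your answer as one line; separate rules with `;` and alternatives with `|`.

S -> a d | A a | D D a; A -> c | d d d; D -> c | A

Generating nonterminals: {A, C, D, S}.
Reachable from S after that: {A, D, S}.
Removed useless symbols: {C} and every production mentioning them.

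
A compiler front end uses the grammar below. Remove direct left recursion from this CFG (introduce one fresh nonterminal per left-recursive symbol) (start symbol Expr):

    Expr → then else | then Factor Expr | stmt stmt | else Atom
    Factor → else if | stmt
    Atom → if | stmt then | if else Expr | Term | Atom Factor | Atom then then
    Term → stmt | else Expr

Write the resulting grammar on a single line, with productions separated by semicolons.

Expr → then else | then Factor Expr | stmt stmt | else Atom; Factor → else if | stmt; Atom → if Atom1 | stmt then Atom1 | if else Expr Atom1 | Term Atom1; Term → stmt | else Expr; Atom1 → Factor Atom1 | then then Atom1 | ε

Atom is directly left-recursive.
For Atom: α = {Factor, then then}, β = {if, stmt then, if else Expr, Term}. Rewrite as Atom → β Atom1 and Atom1 → α Atom1 | ε.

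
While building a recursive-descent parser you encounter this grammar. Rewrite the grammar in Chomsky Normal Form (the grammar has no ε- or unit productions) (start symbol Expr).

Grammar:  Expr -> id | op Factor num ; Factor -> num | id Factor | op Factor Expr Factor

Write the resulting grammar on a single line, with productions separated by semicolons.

Expr -> id | X1 Y1; Factor -> num | X3 Factor | X1 Y2; X1 -> op; X2 -> num; X3 -> id; Y1 -> Factor X2; Y2 -> Factor Y3; Y3 -> Expr Factor

Introduce a nonterminal for each terminal appearing in a rule of length ≥ 2: X1 → op, X2 → num, X3 → id.
Binarize each right-hand side of length ≥ 3 by chaining fresh nonterminals (Y1, Y2, …): affected rules were Expr → X1 Factor X2; Factor → X1 Factor Expr Factor.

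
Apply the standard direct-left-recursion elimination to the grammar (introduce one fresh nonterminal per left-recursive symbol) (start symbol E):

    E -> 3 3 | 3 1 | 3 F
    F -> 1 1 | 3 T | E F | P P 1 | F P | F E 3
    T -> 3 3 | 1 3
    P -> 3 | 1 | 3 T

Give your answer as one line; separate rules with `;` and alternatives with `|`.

E -> 3 3 | 3 1 | 3 F; F -> 1 1 F' | 3 T F' | E F F' | P P 1 F'; T -> 3 3 | 1 3; P -> 3 | 1 | 3 T; F' -> P F' | E 3 F' | ε

Directly left-recursive nonterminal: F.
For F: α = {P, E 3}, β = {1 1, 3 T, E F, P P 1}. Rewrite as F → β F' and F' → α F' | ε.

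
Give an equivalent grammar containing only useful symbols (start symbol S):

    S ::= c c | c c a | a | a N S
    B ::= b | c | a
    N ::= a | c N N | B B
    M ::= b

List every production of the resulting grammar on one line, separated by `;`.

Generating nonterminals: {B, M, N, S}.
Reachable from S after that: {B, N, S}.
Removed useless symbols: {M} and every production mentioning them.

S ::= c c | c c a | a | a N S; B ::= b | c | a; N ::= a | c N N | B B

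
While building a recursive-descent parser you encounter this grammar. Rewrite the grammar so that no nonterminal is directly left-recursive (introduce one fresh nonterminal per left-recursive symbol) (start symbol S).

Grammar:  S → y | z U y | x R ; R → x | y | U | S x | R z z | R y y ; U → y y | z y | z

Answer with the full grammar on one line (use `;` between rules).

S → y | z U y | x R; R → x R' | y R' | U R' | S x R'; U → y y | z y | z; R' → z z R' | y y R' | eps

Directly left-recursive nonterminal: R.
For R: α = {z z, y y}, β = {x, y, U, S x}. Rewrite as R → β R' and R' → α R' | ε.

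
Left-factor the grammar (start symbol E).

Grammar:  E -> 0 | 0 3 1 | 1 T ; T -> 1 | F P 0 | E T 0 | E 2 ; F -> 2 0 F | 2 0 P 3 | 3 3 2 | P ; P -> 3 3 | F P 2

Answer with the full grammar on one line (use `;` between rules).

E has alternatives sharing prefix '0': factor to E → 0 E' with E' → ε | 3 1.
T has alternatives sharing prefix 'E': factor to T → E T' with T' → T 0 | 2.
F has alternatives sharing prefix '2 0': factor to F → 2 0 F' with F' → F | P 3.

E -> 1 T | 0 E'; T -> 1 | F P 0 | E T'; F -> 3 3 2 | P | 2 0 F'; P -> 3 3 | F P 2; E' -> epsilon | 3 1; T' -> T 0 | 2; F' -> F | P 3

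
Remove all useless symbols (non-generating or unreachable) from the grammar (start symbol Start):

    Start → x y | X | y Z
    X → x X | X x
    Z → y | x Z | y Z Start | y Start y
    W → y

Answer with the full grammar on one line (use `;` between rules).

Start → x y | y Z; Z → y | x Z | y Z Start | y Start y

Generating nonterminals: {Start, W, Z}.
Reachable from Start after that: {Start, Z}.
Removed useless symbols: {W, X} and every production mentioning them.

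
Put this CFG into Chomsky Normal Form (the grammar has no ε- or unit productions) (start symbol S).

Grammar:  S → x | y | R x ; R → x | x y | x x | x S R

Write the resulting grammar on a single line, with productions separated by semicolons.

Introduce a nonterminal for each terminal appearing in a rule of length ≥ 2: X1 → x, X2 → y.
Binarize each right-hand side of length ≥ 3 by chaining fresh nonterminals (Y1, Y2, …): affected rules were R → X1 S R.

S → x | y | R X1; R → x | X1 X2 | X1 X1 | X1 Y1; X1 → x; X2 → y; Y1 → S R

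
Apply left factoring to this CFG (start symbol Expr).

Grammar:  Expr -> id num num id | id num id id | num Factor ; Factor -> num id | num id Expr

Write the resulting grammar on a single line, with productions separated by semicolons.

Expr has alternatives sharing prefix 'id num': factor to Expr → id num Expr1 with Expr1 → num id | id id.
Factor has alternatives sharing prefix 'num id': factor to Factor → num id Factor1 with Factor1 → ε | Expr.

Expr -> num Factor | id num Expr1; Factor -> num id Factor1; Expr1 -> num id | id id; Factor1 -> ε | Expr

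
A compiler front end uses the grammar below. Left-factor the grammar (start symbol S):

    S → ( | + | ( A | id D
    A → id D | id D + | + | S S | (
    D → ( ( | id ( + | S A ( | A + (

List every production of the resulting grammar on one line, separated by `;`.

S has alternatives sharing prefix '(': factor to S → ( S' with S' → ε | A.
A has alternatives sharing prefix 'id D': factor to A → id D A' with A' → ε | +.

S → + | id D | ( S'; A → + | S S | ( | id D A'; D → ( ( | id ( + | S A ( | A + (; S' → ε | A; A' → ε | +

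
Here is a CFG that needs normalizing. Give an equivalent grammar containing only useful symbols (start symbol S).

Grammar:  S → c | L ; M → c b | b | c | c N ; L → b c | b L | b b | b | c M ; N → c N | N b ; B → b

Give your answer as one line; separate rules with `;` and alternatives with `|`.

Generating nonterminals: {B, L, M, S}.
Reachable from S after that: {L, M, S}.
Removed useless symbols: {B, N} and every production mentioning them.

S → c | L; M → c b | b | c; L → b c | b L | b b | b | c M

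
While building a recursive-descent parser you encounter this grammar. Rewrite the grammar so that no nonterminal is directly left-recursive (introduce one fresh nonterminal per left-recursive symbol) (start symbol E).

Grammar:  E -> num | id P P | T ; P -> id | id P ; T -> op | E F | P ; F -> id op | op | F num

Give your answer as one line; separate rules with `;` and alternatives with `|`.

F is directly left-recursive.
For F: α = {num}, β = {id op, op}. Rewrite as F → β F' and F' → α F' | ε.

E -> num | id P P | T; P -> id | id P; T -> op | E F | P; F -> id op F' | op F'; F' -> num F' | eps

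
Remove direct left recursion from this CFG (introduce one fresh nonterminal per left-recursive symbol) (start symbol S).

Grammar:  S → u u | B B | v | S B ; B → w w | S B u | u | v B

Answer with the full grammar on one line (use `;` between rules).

S → u u S' | B B S' | v S'; B → w w | S B u | u | v B; S' → B S' | ε

Left recursion appears on S.
For S: α = {B}, β = {u u, B B, v}. Rewrite as S → β S' and S' → α S' | ε.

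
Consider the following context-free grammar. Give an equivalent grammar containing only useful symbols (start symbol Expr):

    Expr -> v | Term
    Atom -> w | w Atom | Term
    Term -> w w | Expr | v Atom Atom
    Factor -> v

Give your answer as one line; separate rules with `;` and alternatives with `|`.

Generating nonterminals: {Atom, Expr, Factor, Term}.
Reachable from Expr after that: {Atom, Expr, Term}.
Removed useless symbols: {Factor} and every production mentioning them.

Expr -> v | Term; Atom -> w | w Atom | Term; Term -> w w | Expr | v Atom Atom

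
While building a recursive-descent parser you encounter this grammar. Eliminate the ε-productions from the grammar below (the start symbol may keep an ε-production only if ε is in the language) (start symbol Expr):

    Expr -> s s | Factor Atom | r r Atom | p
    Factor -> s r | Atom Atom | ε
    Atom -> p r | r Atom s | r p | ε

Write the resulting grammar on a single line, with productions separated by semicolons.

Nullable nonterminals: {Atom, Expr, Factor}.
ε ∈ L(G) since Expr is nullable, so keep Expr → ε.
For each production, add variants omitting each subset of nullable occurrences: Expr → Factor Atom gives Factor Atom | Factor | Atom. Expr → r r Atom gives r r Atom | r r. Factor → Atom Atom gives Atom Atom | Atom. Atom → r Atom s gives r Atom s | r s.

Expr -> s s | Factor Atom | Factor | Atom | r r Atom | r r | p | ε; Factor -> s r | Atom Atom | Atom; Atom -> p r | r Atom s | r s | r p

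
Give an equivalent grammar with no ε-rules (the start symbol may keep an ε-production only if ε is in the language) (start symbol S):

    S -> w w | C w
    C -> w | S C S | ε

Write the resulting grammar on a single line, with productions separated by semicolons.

Nullable nonterminals: {C}.
ε ∉ L(G), so no ε-production is kept.
For each production, add variants omitting each subset of nullable occurrences: S → C w gives C w | w. C → S C S gives S C S | S S.

S -> w w | C w | w; C -> w | S C S | S S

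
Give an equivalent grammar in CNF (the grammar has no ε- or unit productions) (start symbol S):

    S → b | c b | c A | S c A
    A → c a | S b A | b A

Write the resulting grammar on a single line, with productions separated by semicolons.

S → b | X1 X2 | X1 A | S Y1; A → X1 X3 | S Y2 | X2 A; X1 → c; X2 → b; X3 → a; Y1 → X1 A; Y2 → X2 A

Introduce a nonterminal for each terminal appearing in a rule of length ≥ 2: X1 → c, X2 → b, X3 → a.
Binarize each right-hand side of length ≥ 3 by chaining fresh nonterminals (Y1, Y2, …): affected rules were S → S X1 A; A → S X2 A.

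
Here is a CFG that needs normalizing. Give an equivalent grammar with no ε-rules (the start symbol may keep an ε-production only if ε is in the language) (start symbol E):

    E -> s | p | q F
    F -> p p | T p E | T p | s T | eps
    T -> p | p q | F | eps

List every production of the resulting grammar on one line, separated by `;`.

The nullable symbols are {F, T}.
ε ∉ L(G), so no ε-production is kept.
For each production, add variants omitting each subset of nullable occurrences: E → q F gives q F | q. F → T p E gives T p E | p E. F → T p gives T p | p. F → s T gives s T | s.

E -> s | p | q F | q; F -> p p | T p E | p E | T p | p | s T | s; T -> p | p q | F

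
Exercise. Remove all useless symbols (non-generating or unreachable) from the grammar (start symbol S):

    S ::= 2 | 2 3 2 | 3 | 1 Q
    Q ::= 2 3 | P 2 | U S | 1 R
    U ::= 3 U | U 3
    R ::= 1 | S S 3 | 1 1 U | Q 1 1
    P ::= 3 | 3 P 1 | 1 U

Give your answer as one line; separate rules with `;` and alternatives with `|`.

S ::= 2 | 2 3 2 | 3 | 1 Q; Q ::= 2 3 | P 2 | 1 R; R ::= 1 | S S 3 | Q 1 1; P ::= 3 | 3 P 1

Generating nonterminals: {P, Q, R, S}.
Reachable from S after that: {P, Q, R, S}.
Removed useless symbols: {U} and every production mentioning them.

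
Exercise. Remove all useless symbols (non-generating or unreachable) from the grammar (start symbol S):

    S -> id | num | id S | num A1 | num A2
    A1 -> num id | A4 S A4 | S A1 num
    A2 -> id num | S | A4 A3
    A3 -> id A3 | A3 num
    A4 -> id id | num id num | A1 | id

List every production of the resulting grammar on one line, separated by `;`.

S -> id | num | id S | num A1 | num A2; A1 -> num id | A4 S A4 | S A1 num; A2 -> id num | S; A4 -> id id | num id num | A1 | id

Generating nonterminals: {A1, A2, A4, S}.
Reachable from S after that: {A1, A2, A4, S}.
Removed useless symbols: {A3} and every production mentioning them.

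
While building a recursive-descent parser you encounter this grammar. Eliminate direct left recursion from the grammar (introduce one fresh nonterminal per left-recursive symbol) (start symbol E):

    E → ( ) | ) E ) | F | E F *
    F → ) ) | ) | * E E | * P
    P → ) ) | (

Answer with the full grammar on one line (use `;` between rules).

E → ( ) E' | ) E ) E' | F E'; F → ) ) | ) | * E E | * P; P → ) ) | (; E' → F * E' | epsilon

Left recursion appears on E.
For E: α = {F *}, β = {( ), ) E ), F}. Rewrite as E → β E' and E' → α E' | ε.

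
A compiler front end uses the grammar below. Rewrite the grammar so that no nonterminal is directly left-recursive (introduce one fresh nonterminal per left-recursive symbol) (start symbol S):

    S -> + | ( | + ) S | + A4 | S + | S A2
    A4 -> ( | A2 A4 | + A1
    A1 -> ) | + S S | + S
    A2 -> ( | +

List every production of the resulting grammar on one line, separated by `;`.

S is directly left-recursive.
For S: α = {+, A2}, β = {+, (, + ) S, + A4}. Rewrite as S → β S' and S' → α S' | ε.

S -> + S' | ( S' | + ) S S' | + A4 S'; A4 -> ( | A2 A4 | + A1; A1 -> ) | + S S | + S; A2 -> ( | +; S' -> + S' | A2 S' | epsilon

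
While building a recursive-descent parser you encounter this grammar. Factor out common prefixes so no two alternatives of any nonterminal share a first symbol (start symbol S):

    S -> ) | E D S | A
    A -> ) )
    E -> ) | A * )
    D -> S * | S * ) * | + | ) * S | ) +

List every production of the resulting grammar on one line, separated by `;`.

D has alternatives sharing prefix 'S *': factor to D → S * D' with D' → ε | ) *.
D has alternatives sharing prefix ')': factor to D → ) D'' with D'' → * S | +.

S -> ) | E D S | A; A -> ) ); E -> ) | A * ); D -> + | S * D' | ) D''; D' -> ε | ) *; D'' -> * S | +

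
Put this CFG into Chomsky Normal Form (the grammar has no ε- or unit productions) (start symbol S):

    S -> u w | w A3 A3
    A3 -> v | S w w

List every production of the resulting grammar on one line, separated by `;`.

S -> X1 X2 | X2 Y1; A3 -> v | S Y2; X1 -> u; X2 -> w; Y1 -> A3 A3; Y2 -> X2 X2

Introduce a nonterminal for each terminal appearing in a rule of length ≥ 2: X1 → u, X2 → w.
Binarize each right-hand side of length ≥ 3 by chaining fresh nonterminals (Y1, Y2, …): affected rules were S → X2 A3 A3; A3 → S X2 X2.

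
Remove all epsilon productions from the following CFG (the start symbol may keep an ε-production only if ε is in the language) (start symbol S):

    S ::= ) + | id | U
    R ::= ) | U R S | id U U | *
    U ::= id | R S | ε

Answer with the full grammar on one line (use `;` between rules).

S ::= ) + | id | U | ε; R ::= ) | U R S | U R | R S | id U U | id U | id | *; U ::= id | R S | R

Nullable nonterminals: {S, U}.
ε ∈ L(G) since S is nullable, so keep S → ε.
Add the nullable-subset variants: R → U R S gives U R S | U R | R S. R → id U U gives id U U | id U | id. U → R S gives R S | R.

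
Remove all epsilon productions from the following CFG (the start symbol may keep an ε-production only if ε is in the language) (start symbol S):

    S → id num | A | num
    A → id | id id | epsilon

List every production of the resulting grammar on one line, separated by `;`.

Nullable set = {A, S}.
ε ∈ L(G) since S is nullable, so keep S → ε.

S → id num | A | num | epsilon; A → id | id id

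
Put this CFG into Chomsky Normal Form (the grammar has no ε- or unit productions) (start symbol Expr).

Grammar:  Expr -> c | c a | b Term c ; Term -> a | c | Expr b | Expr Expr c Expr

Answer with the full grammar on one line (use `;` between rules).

Expr -> c | X1 X2 | X3 Y1; Term -> a | c | Expr X3 | Expr Y2; X1 -> c; X2 -> a; X3 -> b; Y1 -> Term X1; Y2 -> Expr Y3; Y3 -> X1 Expr

Introduce a nonterminal for each terminal appearing in a rule of length ≥ 2: X1 → c, X2 → a, X3 → b.
Binarize each right-hand side of length ≥ 3 by chaining fresh nonterminals (Y1, Y2, …): affected rules were Expr → X3 Term X1; Term → Expr Expr X1 Expr.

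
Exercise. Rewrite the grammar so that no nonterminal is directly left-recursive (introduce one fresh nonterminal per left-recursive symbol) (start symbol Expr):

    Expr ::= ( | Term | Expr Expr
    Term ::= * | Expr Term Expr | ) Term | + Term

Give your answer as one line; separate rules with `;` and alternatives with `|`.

Expr ::= ( Expr1 | Term Expr1; Term ::= * | Expr Term Expr | ) Term | + Term; Expr1 ::= Expr Expr1 | ε

Expr is directly left-recursive.
For Expr: α = {Expr}, β = {(, Term}. Rewrite as Expr → β Expr1 and Expr1 → α Expr1 | ε.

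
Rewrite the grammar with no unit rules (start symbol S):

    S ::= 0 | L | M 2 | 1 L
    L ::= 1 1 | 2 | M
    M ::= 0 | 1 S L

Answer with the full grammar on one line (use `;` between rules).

S ::= 1 1 | 2 | 0 | M 2 | 1 L | 1 S L; L ::= 1 1 | 2 | 0 | 1 S L; M ::= 0 | 1 S L

Unit pairs: L ⇒* {M}; S ⇒* {L, M}.
For each unit pair (A, B), copy every non-unit production of B to A, then drop all unit productions.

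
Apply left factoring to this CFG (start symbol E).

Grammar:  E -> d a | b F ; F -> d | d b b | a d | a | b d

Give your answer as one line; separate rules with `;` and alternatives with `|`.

E -> d a | b F; F -> b d | d F' | a F''; F' -> ε | b b; F'' -> d | ε

F has alternatives sharing prefix 'd': factor to F → d F' with F' → ε | b b.
F has alternatives sharing prefix 'a': factor to F → a F'' with F'' → d | ε.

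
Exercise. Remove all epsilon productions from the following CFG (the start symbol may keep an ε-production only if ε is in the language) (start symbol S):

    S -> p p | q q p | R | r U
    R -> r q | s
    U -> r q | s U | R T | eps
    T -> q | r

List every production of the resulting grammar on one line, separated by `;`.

S -> p p | q q p | R | r U | r; R -> r q | s; U -> r q | s U | s | R T; T -> q | r

Nullable set = {U}.
ε ∉ L(G), so no ε-production is kept.
For each production, add variants omitting each subset of nullable occurrences: S → r U gives r U | r. U → s U gives s U | s.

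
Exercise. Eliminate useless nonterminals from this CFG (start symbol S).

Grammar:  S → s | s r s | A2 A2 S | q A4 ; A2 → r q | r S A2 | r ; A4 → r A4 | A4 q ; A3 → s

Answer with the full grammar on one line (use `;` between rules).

Generating nonterminals: {A2, A3, S}.
Reachable from S after that: {A2, S}.
Removed useless symbols: {A3, A4} and every production mentioning them.

S → s | s r s | A2 A2 S; A2 → r q | r S A2 | r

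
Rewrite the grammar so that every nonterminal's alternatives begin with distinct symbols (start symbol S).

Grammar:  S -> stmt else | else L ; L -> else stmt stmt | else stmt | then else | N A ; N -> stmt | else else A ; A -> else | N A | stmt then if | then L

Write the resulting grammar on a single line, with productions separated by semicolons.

L has alternatives sharing prefix 'else stmt': factor to L → else stmt L' with L' → stmt | ε.

S -> stmt else | else L; L -> then else | N A | else stmt L'; N -> stmt | else else A; A -> else | N A | stmt then if | then L; L' -> stmt | epsilon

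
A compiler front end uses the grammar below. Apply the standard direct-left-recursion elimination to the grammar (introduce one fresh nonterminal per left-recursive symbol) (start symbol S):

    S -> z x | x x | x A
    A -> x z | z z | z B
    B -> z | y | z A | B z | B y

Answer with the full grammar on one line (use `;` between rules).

Left recursion appears on B.
For B: α = {z, y}, β = {z, y, z A}. Rewrite as B → β B' and B' → α B' | ε.

S -> z x | x x | x A; A -> x z | z z | z B; B -> z B' | y B' | z A B'; B' -> z B' | y B' | ε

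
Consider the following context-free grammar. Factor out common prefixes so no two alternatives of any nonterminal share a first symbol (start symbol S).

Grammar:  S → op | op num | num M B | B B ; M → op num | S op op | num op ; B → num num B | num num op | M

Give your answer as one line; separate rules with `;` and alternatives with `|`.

S has alternatives sharing prefix 'op': factor to S → op S' with S' → ε | num.
B has alternatives sharing prefix 'num num': factor to B → num num B' with B' → B | op.

S → num M B | B B | op S'; M → op num | S op op | num op; B → M | num num B'; S' → ε | num; B' → B | op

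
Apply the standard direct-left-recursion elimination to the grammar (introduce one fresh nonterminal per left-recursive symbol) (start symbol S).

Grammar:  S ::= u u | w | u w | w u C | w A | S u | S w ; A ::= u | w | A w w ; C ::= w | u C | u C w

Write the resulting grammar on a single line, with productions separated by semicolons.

Left recursion appears on S, A.
For S: α = {u, w}, β = {u u, w, u w, w u C, w A}. Rewrite as S → β S' and S' → α S' | ε.
For A: α = {w w}, β = {u, w}. Rewrite as A → β A' and A' → α A' | ε.

S ::= u u S' | w S' | u w S' | w u C S' | w A S'; A ::= u A' | w A'; C ::= w | u C | u C w; S' ::= u S' | w S' | epsilon; A' ::= w w A' | epsilon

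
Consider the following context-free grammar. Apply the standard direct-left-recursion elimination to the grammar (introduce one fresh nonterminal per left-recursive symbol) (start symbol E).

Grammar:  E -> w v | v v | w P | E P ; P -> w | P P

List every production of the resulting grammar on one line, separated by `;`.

Directly left-recursive nonterminals: E, P.
For E: α = {P}, β = {w v, v v, w P}. Rewrite as E → β E' and E' → α E' | ε.
For P: α = {P}, β = {w}. Rewrite as P → β P' and P' → α P' | ε.

E -> w v E' | v v E' | w P E'; P -> w P'; E' -> P E' | ε; P' -> P P' | ε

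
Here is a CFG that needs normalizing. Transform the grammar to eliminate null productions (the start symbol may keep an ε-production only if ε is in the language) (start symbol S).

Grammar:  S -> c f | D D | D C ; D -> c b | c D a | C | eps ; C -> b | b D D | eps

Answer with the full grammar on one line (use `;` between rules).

Nullable set = {C, D, S}.
ε ∈ L(G) since S is nullable, so keep S → ε.
Add the nullable-subset variants: S → D D gives D D | D. S → D C gives D C | C. D → c D a gives c D a | c a. C → b D D gives b D D | b D.

S -> c f | D D | D | D C | C | eps; D -> c b | c D a | c a | C; C -> b | b D D | b D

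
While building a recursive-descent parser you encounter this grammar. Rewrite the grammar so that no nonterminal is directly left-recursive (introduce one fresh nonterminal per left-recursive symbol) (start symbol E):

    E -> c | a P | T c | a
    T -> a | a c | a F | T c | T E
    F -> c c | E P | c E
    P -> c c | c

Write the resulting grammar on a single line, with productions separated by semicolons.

Directly left-recursive nonterminal: T.
For T: α = {c, E}, β = {a, a c, a F}. Rewrite as T → β T' and T' → α T' | ε.

E -> c | a P | T c | a; T -> a T' | a c T' | a F T'; F -> c c | E P | c E; P -> c c | c; T' -> c T' | E T' | ε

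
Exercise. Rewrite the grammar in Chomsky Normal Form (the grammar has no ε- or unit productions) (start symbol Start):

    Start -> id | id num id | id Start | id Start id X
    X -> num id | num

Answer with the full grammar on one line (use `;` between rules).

Start -> id | X1 Y1 | X1 Start | X1 Y2; X -> X2 X1 | num; X1 -> id; X2 -> num; Y1 -> X2 X1; Y2 -> Start Y3; Y3 -> X1 X

Introduce a nonterminal for each terminal appearing in a rule of length ≥ 2: X1 → id, X2 → num.
Binarize each right-hand side of length ≥ 3 by chaining fresh nonterminals (Y1, Y2, …): affected rules were Start → X1 X2 X1; Start → X1 Start X1 X.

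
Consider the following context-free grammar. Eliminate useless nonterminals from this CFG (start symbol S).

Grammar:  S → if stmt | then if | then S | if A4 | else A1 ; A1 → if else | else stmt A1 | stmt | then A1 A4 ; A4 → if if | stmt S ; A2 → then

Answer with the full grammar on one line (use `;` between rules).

Generating nonterminals: {A1, A2, A4, S}.
Reachable from S after that: {A1, A4, S}.
Removed useless symbols: {A2} and every production mentioning them.

S → if stmt | then if | then S | if A4 | else A1; A1 → if else | else stmt A1 | stmt | then A1 A4; A4 → if if | stmt S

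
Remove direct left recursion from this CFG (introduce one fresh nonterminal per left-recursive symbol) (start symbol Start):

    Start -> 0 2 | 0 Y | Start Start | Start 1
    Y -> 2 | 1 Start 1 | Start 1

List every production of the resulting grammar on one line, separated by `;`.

Start -> 0 2 Start1 | 0 Y Start1; Y -> 2 | 1 Start 1 | Start 1; Start1 -> Start Start1 | 1 Start1 | ε

Start is directly left-recursive.
For Start: α = {Start, 1}, β = {0 2, 0 Y}. Rewrite as Start → β Start1 and Start1 → α Start1 | ε.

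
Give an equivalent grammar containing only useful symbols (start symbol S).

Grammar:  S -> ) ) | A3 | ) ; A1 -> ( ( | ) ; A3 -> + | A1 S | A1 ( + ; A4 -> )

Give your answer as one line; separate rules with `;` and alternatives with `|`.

Generating nonterminals: {A1, A3, A4, S}.
Reachable from S after that: {A1, A3, S}.
Removed useless symbols: {A4} and every production mentioning them.

S -> ) ) | A3 | ); A1 -> ( ( | ); A3 -> + | A1 S | A1 ( +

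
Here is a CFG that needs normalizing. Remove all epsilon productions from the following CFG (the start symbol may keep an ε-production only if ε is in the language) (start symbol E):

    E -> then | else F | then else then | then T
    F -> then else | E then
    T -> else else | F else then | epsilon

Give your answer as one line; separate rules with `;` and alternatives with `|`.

E -> then | else F | then else then | then T; F -> then else | E then; T -> else else | F else then

Nullable set = {T}.
ε ∉ L(G), so no ε-production is kept.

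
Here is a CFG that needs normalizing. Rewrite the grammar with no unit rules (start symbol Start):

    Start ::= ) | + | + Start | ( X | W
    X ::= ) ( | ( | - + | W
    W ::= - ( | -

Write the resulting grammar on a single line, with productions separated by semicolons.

Start ::= ) | + | + Start | ( X | - ( | -; X ::= ) ( | ( | - + | - ( | -; W ::= - ( | -

Unit pairs: Start ⇒* {W}; X ⇒* {W}.
Replace each nonterminal's rules with the union of the non-unit rules of every nonterminal it unit-derives.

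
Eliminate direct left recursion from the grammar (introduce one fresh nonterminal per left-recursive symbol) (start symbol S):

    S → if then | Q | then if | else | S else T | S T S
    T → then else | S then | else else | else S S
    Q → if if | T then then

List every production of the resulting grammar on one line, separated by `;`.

Directly left-recursive nonterminal: S.
For S: α = {else T, T S}, β = {if then, Q, then if, else}. Rewrite as S → β S' and S' → α S' | ε.

S → if then S' | Q S' | then if S' | else S'; T → then else | S then | else else | else S S; Q → if if | T then then; S' → else T S' | T S S' | ε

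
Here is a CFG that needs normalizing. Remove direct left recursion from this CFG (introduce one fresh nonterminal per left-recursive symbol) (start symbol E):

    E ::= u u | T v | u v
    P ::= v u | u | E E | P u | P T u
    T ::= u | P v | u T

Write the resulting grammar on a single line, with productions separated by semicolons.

Directly left-recursive nonterminal: P.
For P: α = {u, T u}, β = {v u, u, E E}. Rewrite as P → β P' and P' → α P' | ε.

E ::= u u | T v | u v; P ::= v u P' | u P' | E E P'; T ::= u | P v | u T; P' ::= u P' | T u P' | ε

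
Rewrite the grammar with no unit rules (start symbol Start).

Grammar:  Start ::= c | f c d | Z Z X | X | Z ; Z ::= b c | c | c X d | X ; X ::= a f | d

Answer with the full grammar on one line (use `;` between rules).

Start ::= b c | c | c X d | f c d | Z Z X | a f | d; Z ::= b c | c | c X d | a f | d; X ::= a f | d

Unit pairs: Start ⇒* {X, Z}; Z ⇒* {X}.
For every A with A ⇒* B via unit rules, add B's non-unit alternatives to A; then delete every rule of the form X → Y.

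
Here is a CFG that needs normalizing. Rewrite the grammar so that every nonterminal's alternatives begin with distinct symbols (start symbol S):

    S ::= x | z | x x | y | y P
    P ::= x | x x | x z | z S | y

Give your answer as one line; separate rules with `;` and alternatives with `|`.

S ::= z | x S' | y S''; P ::= z S | y | x P'; S' ::= epsilon | x; S'' ::= epsilon | P; P' ::= epsilon | x | z

S has alternatives sharing prefix 'x': factor to S → x S' with S' → ε | x.
S has alternatives sharing prefix 'y': factor to S → y S'' with S'' → ε | P.
P has alternatives sharing prefix 'x': factor to P → x P' with P' → ε | x | z.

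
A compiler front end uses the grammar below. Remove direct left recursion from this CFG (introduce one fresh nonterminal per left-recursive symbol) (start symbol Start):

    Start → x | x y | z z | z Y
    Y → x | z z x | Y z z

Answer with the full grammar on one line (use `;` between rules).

Start → x | x y | z z | z Y; Y → x Y1 | z z x Y1; Y1 → z z Y1 | eps

Directly left-recursive nonterminal: Y.
For Y: α = {z z}, β = {x, z z x}. Rewrite as Y → β Y1 and Y1 → α Y1 | ε.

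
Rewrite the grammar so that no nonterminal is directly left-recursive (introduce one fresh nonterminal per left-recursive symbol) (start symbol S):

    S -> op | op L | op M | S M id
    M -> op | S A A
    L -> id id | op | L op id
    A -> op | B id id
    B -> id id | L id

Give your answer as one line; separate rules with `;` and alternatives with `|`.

S, L are directly left-recursive.
For S: α = {M id}, β = {op, op L, op M}. Rewrite as S → β S' and S' → α S' | ε.
For L: α = {op id}, β = {id id, op}. Rewrite as L → β L' and L' → α L' | ε.

S -> op S' | op L S' | op M S'; M -> op | S A A; L -> id id L' | op L'; A -> op | B id id; B -> id id | L id; S' -> M id S' | eps; L' -> op id L' | eps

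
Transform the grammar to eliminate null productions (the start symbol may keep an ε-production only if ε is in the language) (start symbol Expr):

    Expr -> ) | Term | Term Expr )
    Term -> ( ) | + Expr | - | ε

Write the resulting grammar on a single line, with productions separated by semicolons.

The nullable symbols are {Expr, Term}.
ε ∈ L(G) since Expr is nullable, so keep Expr → ε.
Expand every rule over subsets of its nullable positions: Expr → Term Expr ) gives Term Expr ) | Term ) | Expr ). Term → + Expr gives + Expr | +.

Expr -> ) | Term | Term Expr ) | Term ) | Expr ) | ε; Term -> ( ) | + Expr | + | -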